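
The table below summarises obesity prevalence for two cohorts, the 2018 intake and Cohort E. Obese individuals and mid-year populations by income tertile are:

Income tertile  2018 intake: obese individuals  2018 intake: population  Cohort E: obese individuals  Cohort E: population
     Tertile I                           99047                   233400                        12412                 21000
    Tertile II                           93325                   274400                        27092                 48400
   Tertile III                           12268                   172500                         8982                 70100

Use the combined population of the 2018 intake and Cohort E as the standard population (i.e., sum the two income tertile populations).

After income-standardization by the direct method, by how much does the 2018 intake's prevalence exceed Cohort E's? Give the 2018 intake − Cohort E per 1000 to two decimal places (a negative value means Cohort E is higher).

-155.08

Income-specific rates per 1000 for the 2018 intake: 424.366, 340.106, 71.119.
For Cohort E: 591.048, 559.752, 128.131.
Combined standard total = 819800; weights = 0.3103, 0.3938, 0.2959.
The 2018 intake: 0.3103×424.366 + 0.3938×340.106 + 0.2959×71.119 = 286.6531 per 1000.
Cohort E: 0.3103×591.048 + 0.3938×559.752 + 0.2959×128.131 = 441.7359 per 1000.
Difference = 286.6531 − 441.7359 = -155.0828.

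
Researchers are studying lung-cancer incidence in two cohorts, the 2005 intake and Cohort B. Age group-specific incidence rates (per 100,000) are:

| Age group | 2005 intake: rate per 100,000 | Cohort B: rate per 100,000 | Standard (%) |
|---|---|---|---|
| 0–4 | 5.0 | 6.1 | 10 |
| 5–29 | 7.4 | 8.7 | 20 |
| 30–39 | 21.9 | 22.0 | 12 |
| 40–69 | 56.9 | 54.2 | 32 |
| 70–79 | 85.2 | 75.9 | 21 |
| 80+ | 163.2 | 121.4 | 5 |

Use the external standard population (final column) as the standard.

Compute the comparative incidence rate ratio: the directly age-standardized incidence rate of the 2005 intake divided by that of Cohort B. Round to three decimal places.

Standard weights: 0.10, 0.20, 0.12, 0.32, 0.21, 0.05.
The 2005 intake: 0.1000×5.0 + 0.2000×7.4 + 0.1200×21.9 + 0.3200×56.9 + 0.2100×85.2 + 0.0500×163.2 = 48.8680 per 100,000.
Cohort B: 0.1000×6.1 + 0.2000×8.7 + 0.1200×22.0 + 0.3200×54.2 + 0.2100×75.9 + 0.0500×121.4 = 44.3430 per 100,000.
Ratio = 48.8680 ÷ 44.3430 = 1.10205.

1.102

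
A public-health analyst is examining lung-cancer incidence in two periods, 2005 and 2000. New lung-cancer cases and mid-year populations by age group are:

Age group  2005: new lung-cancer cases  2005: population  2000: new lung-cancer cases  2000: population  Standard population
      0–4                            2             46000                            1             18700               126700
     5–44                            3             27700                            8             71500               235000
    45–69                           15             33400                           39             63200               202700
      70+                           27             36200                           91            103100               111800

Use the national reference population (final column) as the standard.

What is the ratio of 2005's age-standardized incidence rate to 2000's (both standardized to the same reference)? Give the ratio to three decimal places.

Age-specific rates per 100000 for 2005: 4.35, 10.83, 44.91, 74.59.
For 2000: 5.35, 11.19, 61.71, 88.26.
Standard total = 676200; weights = 0.1874, 0.3475, 0.2998, 0.1653.
2005: 0.1874×4.35 + 0.3475×10.83 + 0.2998×44.91 + 0.1653×74.59 = 30.3726 per 100000.
2000: 0.1874×5.35 + 0.3475×11.19 + 0.2998×61.71 + 0.1653×88.26 = 37.9817 per 100000.
Ratio = 30.3726 ÷ 37.9817 = 0.79967.

0.800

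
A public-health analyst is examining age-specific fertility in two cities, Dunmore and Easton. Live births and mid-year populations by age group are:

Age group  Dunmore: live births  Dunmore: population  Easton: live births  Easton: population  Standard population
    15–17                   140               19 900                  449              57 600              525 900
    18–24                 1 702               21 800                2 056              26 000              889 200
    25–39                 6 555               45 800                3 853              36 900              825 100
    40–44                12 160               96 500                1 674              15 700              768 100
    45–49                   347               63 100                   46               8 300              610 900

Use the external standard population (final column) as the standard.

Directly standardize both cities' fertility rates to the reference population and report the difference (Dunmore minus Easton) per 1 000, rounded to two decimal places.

Age-specific rates per 1 000 for Dunmore: 7.035, 78.073, 143.122, 126.010, 5.499.
For Easton: 7.795, 79.077, 104.417, 106.624, 5.542.
Standard total = 3 619 200; weights = 0.1453, 0.2457, 0.2280, 0.2122, 0.1688.
Dunmore: 0.1453×7.035 + 0.2457×78.073 + 0.2280×143.122 + 0.2122×126.010 + 0.1688×5.499 = 80.5042 per 1 000.
Easton: 0.1453×7.795 + 0.2457×79.077 + 0.2280×104.417 + 0.2122×106.624 + 0.1688×5.542 = 67.9303 per 1 000.
Difference = 80.5042 − 67.9303 = 12.5740.

12.57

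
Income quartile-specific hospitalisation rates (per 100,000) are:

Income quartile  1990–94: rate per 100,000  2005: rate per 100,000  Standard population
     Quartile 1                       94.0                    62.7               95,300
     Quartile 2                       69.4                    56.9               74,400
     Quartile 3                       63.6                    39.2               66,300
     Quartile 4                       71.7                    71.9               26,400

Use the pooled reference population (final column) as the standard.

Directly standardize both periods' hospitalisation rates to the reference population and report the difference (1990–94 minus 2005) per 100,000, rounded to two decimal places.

Standard total = 262,400; weights = 0.3632, 0.2835, 0.2527, 0.1006.
1990–94: 0.3632×94.0 + 0.2835×69.4 + 0.2527×63.6 + 0.1006×71.7 = 77.1003 per 100,000.
2005: 0.3632×62.7 + 0.2835×56.9 + 0.2527×39.2 + 0.1006×71.9 = 56.0434 per 100,000.
Difference = 77.1003 − 56.0434 = 21.0569.

21.06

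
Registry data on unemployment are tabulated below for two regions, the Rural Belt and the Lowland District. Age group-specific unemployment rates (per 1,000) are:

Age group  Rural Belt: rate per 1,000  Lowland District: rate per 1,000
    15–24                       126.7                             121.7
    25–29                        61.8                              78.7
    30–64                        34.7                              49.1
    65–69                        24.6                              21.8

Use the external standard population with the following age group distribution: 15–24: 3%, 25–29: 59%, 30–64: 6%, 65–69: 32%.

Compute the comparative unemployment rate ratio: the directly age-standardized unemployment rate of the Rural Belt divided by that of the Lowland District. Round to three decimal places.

0.837

Standard weights: 0.03, 0.59, 0.06, 0.32.
The Rural Belt: 0.0300×126.7 + 0.5900×61.8 + 0.0600×34.7 + 0.3200×24.6 = 50.2170 per 1,000.
The Lowland District: 0.0300×121.7 + 0.5900×78.7 + 0.0600×49.1 + 0.3200×21.8 = 60.0060 per 1,000.
Ratio = 50.2170 ÷ 60.0060 = 0.83687.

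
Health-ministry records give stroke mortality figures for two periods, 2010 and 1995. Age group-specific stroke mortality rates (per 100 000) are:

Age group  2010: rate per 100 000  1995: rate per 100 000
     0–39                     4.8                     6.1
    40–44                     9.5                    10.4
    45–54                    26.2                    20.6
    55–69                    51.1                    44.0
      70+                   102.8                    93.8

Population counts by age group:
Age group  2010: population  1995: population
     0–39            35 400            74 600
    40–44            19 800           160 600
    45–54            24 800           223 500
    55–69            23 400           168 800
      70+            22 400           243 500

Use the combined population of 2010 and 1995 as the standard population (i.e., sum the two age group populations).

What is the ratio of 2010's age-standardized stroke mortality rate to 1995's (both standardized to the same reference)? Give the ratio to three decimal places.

Combined standard total = 996 800; weights = 0.1104, 0.1810, 0.2491, 0.1928, 0.2668.
2010: 0.1104×4.8 + 0.1810×9.5 + 0.2491×26.2 + 0.1928×51.1 + 0.2668×102.8 = 46.0506 per 100 000.
1995: 0.1104×6.1 + 0.1810×10.4 + 0.2491×20.6 + 0.1928×44.0 + 0.2668×93.8 = 41.1922 per 100 000.
Ratio = 46.0506 ÷ 41.1922 = 1.11794.

1.118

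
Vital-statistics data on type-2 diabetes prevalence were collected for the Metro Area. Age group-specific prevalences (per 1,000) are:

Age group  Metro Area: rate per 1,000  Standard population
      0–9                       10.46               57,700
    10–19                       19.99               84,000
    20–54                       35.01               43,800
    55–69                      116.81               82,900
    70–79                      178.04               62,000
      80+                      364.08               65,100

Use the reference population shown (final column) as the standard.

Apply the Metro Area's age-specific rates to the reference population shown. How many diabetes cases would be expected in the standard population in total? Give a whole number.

Expected diabetes cases = Σ (standard pop × age-specific rate ÷ 1,000)
= 57,700×10.46/1,000 + 84,000×19.99/1,000 + 43,800×35.01/1,000 + 82,900×116.81/1,000 + 62,000×178.04/1,000 + 65,100×364.08/1,000
= 603.54 + 1679.16 + 1533.44 + 9683.55 + 11038.48 + 23701.61 = 48239.78.

48240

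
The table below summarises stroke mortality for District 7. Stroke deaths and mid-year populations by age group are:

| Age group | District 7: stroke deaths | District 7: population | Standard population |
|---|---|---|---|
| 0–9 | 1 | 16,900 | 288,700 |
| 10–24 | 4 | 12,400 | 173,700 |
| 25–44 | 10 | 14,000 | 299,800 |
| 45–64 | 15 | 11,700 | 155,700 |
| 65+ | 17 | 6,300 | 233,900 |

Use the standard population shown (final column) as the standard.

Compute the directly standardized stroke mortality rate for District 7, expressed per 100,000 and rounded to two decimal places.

97.07

Age-specific rates per 100,000 for District 7: 5.92, 32.26, 71.43, 128.21, 269.84.
Standard total = 1,151,800; weights = 0.2507, 0.1508, 0.2603, 0.1352, 0.2031.
Standardized rate: 0.2507×5.92 + 0.1508×32.26 + 0.2603×71.43 + 0.1352×128.21 + 0.2031×269.84 = 97.0682 per 100,000.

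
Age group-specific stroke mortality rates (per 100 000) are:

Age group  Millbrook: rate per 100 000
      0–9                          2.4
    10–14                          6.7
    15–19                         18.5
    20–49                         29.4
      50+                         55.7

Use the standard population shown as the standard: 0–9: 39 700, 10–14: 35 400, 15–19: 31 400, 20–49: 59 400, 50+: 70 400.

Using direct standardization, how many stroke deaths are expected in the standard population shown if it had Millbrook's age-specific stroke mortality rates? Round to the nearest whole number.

Expected stroke deaths = Σ (standard pop × age-specific rate ÷ 100 000)
= 39 700×2.4/100 000 + 35 400×6.7/100 000 + 31 400×18.5/100 000 + 59 400×29.4/100 000 + 70 400×55.7/100 000
= 0.95 + 2.37 + 5.81 + 17.46 + 39.21 = 65.81.

66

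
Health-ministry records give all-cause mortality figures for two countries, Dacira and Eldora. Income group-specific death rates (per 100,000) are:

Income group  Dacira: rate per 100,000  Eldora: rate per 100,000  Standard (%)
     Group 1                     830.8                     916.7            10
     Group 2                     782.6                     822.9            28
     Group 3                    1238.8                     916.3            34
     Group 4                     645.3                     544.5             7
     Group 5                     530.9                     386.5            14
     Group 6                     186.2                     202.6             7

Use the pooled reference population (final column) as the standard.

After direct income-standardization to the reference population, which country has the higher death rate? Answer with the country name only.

Dacira

Standard weights: 0.10, 0.28, 0.34, 0.07, 0.14, 0.07.
Dacira: 0.1000×830.8 + 0.2800×782.6 + 0.3400×1238.8 + 0.0700×645.3 + 0.1400×530.9 + 0.0700×186.2 = 855.9310 per 100,000.
Eldora: 0.1000×916.7 + 0.2800×822.9 + 0.3400×916.3 + 0.0700×544.5 + 0.1400×386.5 + 0.0700×202.6 = 740.0310 per 100,000.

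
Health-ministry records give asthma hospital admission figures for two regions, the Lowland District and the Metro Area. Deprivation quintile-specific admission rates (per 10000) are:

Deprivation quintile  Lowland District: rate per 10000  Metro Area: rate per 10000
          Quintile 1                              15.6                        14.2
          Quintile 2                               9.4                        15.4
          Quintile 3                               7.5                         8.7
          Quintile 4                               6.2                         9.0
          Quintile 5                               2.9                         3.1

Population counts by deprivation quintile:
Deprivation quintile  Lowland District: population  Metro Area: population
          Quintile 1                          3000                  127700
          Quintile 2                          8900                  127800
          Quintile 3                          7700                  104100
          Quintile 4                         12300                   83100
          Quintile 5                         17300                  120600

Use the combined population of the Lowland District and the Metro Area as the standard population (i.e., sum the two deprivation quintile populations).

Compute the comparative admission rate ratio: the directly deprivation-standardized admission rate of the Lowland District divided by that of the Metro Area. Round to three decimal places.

Combined standard total = 612500; weights = 0.2134, 0.2232, 0.1825, 0.1558, 0.2251.
The Lowland District: 0.2134×15.6 + 0.2232×9.4 + 0.1825×7.5 + 0.1558×6.2 + 0.2251×2.9 = 8.4144 per 10000.
The Metro Area: 0.2134×14.2 + 0.2232×15.4 + 0.1825×8.7 + 0.1558×9.0 + 0.2251×3.1 = 10.1549 per 10000.
Ratio = 8.4144 ÷ 10.1549 = 0.82860.

0.829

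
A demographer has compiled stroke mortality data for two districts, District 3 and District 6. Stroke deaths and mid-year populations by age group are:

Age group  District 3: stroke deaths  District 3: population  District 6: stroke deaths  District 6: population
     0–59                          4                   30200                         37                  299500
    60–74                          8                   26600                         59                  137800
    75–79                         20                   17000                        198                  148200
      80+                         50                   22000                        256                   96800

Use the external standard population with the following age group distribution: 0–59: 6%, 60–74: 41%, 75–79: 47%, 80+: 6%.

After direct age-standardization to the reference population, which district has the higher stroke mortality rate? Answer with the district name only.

Age-specific rates per 100000 for District 3: 13.25, 30.08, 117.65, 227.27.
For District 6: 12.35, 42.82, 133.60, 264.46.
Standard weights: 0.06, 0.41, 0.47, 0.06.
District 3: 0.0600×13.25 + 0.4100×30.08 + 0.4700×117.65 + 0.0600×227.27 = 82.0560 per 100000.
District 6: 0.0600×12.35 + 0.4100×42.82 + 0.4700×133.60 + 0.0600×264.46 = 96.9570 per 100000.
The crude rates (85.59 vs 80.61) would put District 3 higher, but that reflects its age composition; once standardized to a common age structure, District 6 has the higher underlying rate.

District 6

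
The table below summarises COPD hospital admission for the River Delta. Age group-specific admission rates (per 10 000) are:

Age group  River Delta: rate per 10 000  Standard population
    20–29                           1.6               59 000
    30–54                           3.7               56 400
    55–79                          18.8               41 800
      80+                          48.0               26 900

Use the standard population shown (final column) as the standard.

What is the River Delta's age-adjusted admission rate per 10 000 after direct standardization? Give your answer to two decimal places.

Standard total = 184 100; weights = 0.3205, 0.3064, 0.2271, 0.1461.
Standardized rate: 0.3205×1.6 + 0.3064×3.7 + 0.2271×18.8 + 0.1461×48.0 = 12.9284 per 10 000.

12.93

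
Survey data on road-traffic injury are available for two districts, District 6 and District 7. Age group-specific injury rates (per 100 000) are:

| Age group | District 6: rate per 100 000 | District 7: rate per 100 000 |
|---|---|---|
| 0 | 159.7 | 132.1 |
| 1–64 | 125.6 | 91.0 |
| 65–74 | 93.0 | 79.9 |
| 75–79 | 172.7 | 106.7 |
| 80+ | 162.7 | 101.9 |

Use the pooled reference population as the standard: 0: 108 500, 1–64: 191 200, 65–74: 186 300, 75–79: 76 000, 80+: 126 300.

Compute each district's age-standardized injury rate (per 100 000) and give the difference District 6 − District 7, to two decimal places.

Standard total = 688 300; weights = 0.1576, 0.2778, 0.2707, 0.1104, 0.1835.
District 6: 0.1576×159.7 + 0.2778×125.6 + 0.2707×93.0 + 0.1104×172.7 + 0.1835×162.7 = 134.1599 per 100 000.
District 7: 0.1576×132.1 + 0.2778×91.0 + 0.2707×79.9 + 0.1104×106.7 + 0.1835×101.9 = 98.2080 per 100 000.
Difference = 134.1599 − 98.2080 = 35.9519.

35.95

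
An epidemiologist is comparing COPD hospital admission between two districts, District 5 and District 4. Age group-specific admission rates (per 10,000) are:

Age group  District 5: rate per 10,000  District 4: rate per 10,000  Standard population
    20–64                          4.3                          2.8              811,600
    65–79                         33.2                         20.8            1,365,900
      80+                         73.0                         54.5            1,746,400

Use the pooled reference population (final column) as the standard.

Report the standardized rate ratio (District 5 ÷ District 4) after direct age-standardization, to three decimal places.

Standard total = 3,923,900; weights = 0.2068, 0.3481, 0.4451.
District 5: 0.2068×4.3 + 0.3481×33.2 + 0.4451×73.0 = 44.9362 per 10,000.
District 4: 0.2068×2.8 + 0.3481×20.8 + 0.4451×54.5 = 32.0757 per 10,000.
Ratio = 44.9362 ÷ 32.0757 = 1.40094.

1.401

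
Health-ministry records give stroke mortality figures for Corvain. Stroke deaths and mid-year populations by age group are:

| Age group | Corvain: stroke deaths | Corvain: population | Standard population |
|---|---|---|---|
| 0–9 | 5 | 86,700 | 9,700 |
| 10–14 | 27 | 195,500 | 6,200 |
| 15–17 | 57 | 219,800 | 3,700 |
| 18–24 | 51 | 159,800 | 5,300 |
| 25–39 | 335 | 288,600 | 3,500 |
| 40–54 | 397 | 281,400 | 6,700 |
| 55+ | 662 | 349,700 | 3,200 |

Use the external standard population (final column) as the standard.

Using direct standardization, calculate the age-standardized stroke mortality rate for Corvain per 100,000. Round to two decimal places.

61.72

Age-specific rates per 100,000 for Corvain: 5.77, 13.81, 25.93, 31.91, 116.08, 141.08, 189.31.
Standard total = 38,300; weights = 0.2533, 0.1619, 0.0966, 0.1384, 0.0914, 0.1749, 0.0836.
Standardized rate: 0.2533×5.77 + 0.1619×13.81 + 0.0966×25.93 + 0.1384×31.91 + 0.0914×116.08 + 0.1749×141.08 + 0.0836×189.31 = 61.7220 per 100,000.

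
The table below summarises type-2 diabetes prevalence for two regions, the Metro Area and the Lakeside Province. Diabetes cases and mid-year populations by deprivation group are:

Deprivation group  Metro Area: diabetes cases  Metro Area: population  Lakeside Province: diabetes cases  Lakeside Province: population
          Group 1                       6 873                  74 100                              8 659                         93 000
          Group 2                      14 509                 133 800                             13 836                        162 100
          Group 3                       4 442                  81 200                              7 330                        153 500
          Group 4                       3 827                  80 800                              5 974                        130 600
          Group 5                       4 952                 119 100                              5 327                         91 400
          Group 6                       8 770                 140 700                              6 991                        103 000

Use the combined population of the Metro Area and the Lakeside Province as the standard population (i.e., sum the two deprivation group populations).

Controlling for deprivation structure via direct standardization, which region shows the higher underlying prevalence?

Deprivation-specific rates per 1 000 for the Metro Area: 92.753, 108.438, 54.704, 47.364, 41.579, 62.331.
For the Lakeside Province: 93.108, 85.355, 47.752, 45.743, 58.282, 67.874.
Combined standard total = 1 363 300; weights = 0.1226, 0.2170, 0.1722, 0.1551, 0.1544, 0.1788.
The Metro Area: 0.1226×92.753 + 0.2170×108.438 + 0.1722×54.704 + 0.1551×47.364 + 0.1544×41.579 + 0.1788×62.331 = 69.2291 per 1 000.
The Lakeside Province: 0.1226×93.108 + 0.2170×85.355 + 0.1722×47.752 + 0.1551×45.743 + 0.1544×58.282 + 0.1788×67.874 = 66.3841 per 1 000.

Metro Area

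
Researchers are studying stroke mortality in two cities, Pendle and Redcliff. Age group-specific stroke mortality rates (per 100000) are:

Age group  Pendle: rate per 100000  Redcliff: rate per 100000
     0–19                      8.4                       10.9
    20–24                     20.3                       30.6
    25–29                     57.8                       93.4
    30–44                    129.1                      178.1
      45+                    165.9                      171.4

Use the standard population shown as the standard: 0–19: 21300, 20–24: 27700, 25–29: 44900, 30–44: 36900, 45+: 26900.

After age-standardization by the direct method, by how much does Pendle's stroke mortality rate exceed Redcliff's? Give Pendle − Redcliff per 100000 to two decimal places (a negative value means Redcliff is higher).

Standard total = 157700; weights = 0.1351, 0.1756, 0.2847, 0.2340, 0.1706.
Pendle: 0.1351×8.4 + 0.1756×20.3 + 0.2847×57.8 + 0.2340×129.1 + 0.1706×165.9 = 79.6636 per 100000.
Redcliff: 0.1351×10.9 + 0.1756×30.6 + 0.2847×93.4 + 0.2340×178.1 + 0.1706×171.4 = 104.3500 per 100000.
Difference = 79.6636 − 104.3500 = -24.6864.

-24.69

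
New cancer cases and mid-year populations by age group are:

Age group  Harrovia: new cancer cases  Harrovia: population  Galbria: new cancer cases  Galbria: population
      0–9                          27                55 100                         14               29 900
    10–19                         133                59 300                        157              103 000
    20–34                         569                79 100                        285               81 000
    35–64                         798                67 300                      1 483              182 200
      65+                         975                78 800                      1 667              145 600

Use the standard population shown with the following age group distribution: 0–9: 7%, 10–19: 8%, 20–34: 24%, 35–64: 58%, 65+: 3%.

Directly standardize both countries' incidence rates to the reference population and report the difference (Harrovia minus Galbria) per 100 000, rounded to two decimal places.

312.51

Age-specific rates per 100 000 for Harrovia: 49.00, 224.28, 719.34, 1185.74, 1237.31.
For Galbria: 46.82, 152.43, 351.85, 813.94, 1144.92.
Standard weights: 0.07, 0.08, 0.24, 0.58, 0.03.
Harrovia: 0.0700×49.00 + 0.0800×224.28 + 0.2400×719.34 + 0.5800×1185.74 + 0.0300×1237.31 = 918.8609 per 100 000.
Galbria: 0.0700×46.82 + 0.0800×152.43 + 0.2400×351.85 + 0.5800×813.94 + 0.0300×1144.92 = 606.3494 per 100 000.
Difference = 918.8609 − 606.3494 = 312.5115.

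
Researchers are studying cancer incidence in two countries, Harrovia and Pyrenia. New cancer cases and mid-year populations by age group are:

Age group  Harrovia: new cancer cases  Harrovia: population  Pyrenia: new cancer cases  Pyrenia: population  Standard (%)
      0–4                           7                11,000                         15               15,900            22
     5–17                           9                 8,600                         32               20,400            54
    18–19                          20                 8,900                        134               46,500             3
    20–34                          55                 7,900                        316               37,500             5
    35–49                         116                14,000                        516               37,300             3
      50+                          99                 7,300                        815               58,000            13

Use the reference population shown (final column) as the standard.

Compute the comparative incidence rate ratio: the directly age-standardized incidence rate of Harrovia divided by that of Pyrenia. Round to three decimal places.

Age-specific rates per 100,000 for Harrovia: 63.64, 104.65, 224.72, 696.20, 828.57, 1356.16.
For Pyrenia: 94.34, 156.86, 288.17, 842.67, 1383.38, 1405.17.
Standard weights: 0.22, 0.54, 0.03, 0.05, 0.03, 0.13.
Harrovia: 0.2200×63.64 + 0.5400×104.65 + 0.0300×224.72 + 0.0500×696.20 + 0.0300×828.57 + 0.1300×1356.16 = 313.2218 per 100,000.
Pyrenia: 0.2200×94.34 + 0.5400×156.86 + 0.0300×288.17 + 0.0500×842.67 + 0.0300×1383.38 + 0.1300×1405.17 = 380.4128 per 100,000.
Ratio = 313.2218 ÷ 380.4128 = 0.82337.

0.823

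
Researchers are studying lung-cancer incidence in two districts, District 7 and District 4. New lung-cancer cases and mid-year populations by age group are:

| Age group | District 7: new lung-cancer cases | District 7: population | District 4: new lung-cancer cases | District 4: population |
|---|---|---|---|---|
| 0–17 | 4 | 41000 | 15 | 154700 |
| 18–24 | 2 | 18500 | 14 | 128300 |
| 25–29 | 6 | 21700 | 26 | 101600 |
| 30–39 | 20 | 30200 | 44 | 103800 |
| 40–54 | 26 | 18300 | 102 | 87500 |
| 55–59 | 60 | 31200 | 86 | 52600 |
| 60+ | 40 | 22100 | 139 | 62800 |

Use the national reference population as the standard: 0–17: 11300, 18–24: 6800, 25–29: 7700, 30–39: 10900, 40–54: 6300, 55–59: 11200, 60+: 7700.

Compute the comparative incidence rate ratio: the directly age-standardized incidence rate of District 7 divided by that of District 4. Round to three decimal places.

1.088

Age-specific rates per 100000 for District 7: 9.76, 10.81, 27.65, 66.23, 142.08, 192.31, 181.00.
For District 4: 9.70, 10.91, 25.59, 42.39, 116.57, 163.50, 221.34.
Standard total = 61900; weights = 0.1826, 0.1099, 0.1244, 0.1761, 0.1018, 0.1809, 0.1244.
District 7: 0.1826×9.76 + 0.1099×10.81 + 0.1244×27.65 + 0.1761×66.23 + 0.1018×142.08 + 0.1809×192.31 + 0.1244×181.00 = 89.8402 per 100000.
District 4: 0.1826×9.70 + 0.1099×10.91 + 0.1244×25.59 + 0.1761×42.39 + 0.1018×116.57 + 0.1809×163.50 + 0.1244×221.34 = 82.5967 per 100000.
Ratio = 89.8402 ÷ 82.5967 = 1.08770.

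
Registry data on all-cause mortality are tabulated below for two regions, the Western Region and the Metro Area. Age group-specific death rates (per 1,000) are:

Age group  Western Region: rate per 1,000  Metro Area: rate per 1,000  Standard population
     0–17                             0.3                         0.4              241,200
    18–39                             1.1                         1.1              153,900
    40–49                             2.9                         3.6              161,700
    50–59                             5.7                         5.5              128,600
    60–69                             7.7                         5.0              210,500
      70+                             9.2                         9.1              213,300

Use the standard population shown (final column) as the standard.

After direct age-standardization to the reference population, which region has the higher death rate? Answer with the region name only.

Western Region

Standard total = 1,109,200; weights = 0.2175, 0.1387, 0.1458, 0.1159, 0.1898, 0.1923.
The Western Region: 0.2175×0.3 + 0.1387×1.1 + 0.1458×2.9 + 0.1159×5.7 + 0.1898×7.7 + 0.1923×9.2 = 4.5319 per 1,000.
The Metro Area: 0.2175×0.4 + 0.1387×1.1 + 0.1458×3.6 + 0.1159×5.5 + 0.1898×5.0 + 0.1923×9.1 = 4.1009 per 1,000.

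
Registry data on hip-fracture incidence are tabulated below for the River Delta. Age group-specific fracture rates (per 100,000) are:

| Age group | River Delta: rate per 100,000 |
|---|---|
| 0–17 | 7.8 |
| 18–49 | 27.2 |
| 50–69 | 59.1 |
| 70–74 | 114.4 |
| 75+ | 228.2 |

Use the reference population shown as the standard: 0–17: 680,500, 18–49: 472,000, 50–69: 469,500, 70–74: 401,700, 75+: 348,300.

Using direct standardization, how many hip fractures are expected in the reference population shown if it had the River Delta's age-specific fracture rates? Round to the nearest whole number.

Expected hip fractures = Σ (standard pop × age-specific rate ÷ 100,000)
= 680,500×7.8/100,000 + 472,000×27.2/100,000 + 469,500×59.1/100,000 + 401,700×114.4/100,000 + 348,300×228.2/100,000
= 53.08 + 128.38 + 277.47 + 459.54 + 794.82 = 1713.30.

1713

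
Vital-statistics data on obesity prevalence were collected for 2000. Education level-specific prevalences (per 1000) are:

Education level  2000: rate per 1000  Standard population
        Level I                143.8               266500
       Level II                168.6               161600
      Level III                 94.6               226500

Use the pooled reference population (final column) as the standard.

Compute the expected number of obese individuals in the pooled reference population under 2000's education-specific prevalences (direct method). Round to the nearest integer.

Expected obese individuals = Σ (standard pop × education-specific rate ÷ 1000)
= 266500×143.8/1000 + 161600×168.6/1000 + 226500×94.6/1000
= 38322.70 + 27245.76 + 21426.90 = 86995.36.

86995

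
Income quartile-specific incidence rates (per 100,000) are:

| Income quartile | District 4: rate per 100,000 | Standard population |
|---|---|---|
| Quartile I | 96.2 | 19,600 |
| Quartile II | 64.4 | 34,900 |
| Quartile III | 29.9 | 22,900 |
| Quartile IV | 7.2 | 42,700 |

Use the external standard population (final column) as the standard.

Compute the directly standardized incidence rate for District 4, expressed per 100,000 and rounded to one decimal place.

42.7

Standard total = 120,100; weights = 0.1632, 0.2906, 0.1907, 0.3555.
Standardized rate: 0.1632×96.2 + 0.2906×64.4 + 0.1907×29.9 + 0.3555×7.2 = 42.6747 per 100,000.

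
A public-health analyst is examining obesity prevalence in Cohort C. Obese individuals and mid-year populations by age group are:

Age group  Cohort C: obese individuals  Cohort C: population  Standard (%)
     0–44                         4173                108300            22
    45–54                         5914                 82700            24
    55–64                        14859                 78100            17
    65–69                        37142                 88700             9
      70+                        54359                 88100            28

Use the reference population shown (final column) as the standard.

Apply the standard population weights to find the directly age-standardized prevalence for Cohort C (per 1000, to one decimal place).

268.4

Age-specific rates per 1000 for Cohort C: 38.532, 71.511, 190.256, 418.737, 617.015.
Standard weights: 0.22, 0.24, 0.17, 0.09, 0.28.
Standardized rate: 0.2200×38.532 + 0.2400×71.511 + 0.1700×190.256 + 0.0900×418.737 + 0.2800×617.015 = 268.4338 per 1000.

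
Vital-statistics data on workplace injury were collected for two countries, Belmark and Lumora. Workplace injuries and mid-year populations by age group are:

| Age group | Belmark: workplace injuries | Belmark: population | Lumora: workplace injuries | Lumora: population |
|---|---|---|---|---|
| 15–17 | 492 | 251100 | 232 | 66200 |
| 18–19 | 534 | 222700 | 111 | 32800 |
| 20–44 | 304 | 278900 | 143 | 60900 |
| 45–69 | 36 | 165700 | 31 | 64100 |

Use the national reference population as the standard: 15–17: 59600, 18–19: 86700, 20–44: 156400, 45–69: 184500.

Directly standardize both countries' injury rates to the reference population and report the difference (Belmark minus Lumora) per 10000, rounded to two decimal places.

Age-specific rates per 10000 for Belmark: 19.59, 23.98, 10.90, 2.17.
For Lumora: 35.05, 33.84, 23.48, 4.84.
Standard total = 487200; weights = 0.1223, 0.1780, 0.3210, 0.3787.
Belmark: 0.1223×19.59 + 0.1780×23.98 + 0.3210×10.90 + 0.3787×2.17 = 10.9859 per 10000.
Lumora: 0.1223×35.05 + 0.1780×33.84 + 0.3210×23.48 + 0.3787×4.84 = 19.6787 per 10000.
Difference = 10.9859 − 19.6787 = -8.6929.

-8.69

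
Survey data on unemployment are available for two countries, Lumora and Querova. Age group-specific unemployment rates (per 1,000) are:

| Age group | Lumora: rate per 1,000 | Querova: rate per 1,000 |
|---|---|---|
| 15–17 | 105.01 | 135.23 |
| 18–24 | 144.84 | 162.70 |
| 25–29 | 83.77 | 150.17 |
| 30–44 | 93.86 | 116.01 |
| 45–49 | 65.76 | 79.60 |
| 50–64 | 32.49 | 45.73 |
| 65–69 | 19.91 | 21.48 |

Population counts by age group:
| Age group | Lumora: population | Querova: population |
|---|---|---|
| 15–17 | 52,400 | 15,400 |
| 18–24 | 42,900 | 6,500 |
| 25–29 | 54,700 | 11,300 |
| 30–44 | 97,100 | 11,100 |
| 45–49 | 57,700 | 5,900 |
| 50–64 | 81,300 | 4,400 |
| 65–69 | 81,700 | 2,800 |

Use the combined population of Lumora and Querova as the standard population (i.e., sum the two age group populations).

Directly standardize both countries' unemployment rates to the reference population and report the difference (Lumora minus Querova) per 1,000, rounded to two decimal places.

-22.58

Combined standard total = 525,200; weights = 0.1291, 0.0941, 0.1257, 0.2060, 0.1211, 0.1632, 0.1609.
Lumora: 0.1291×105.01 + 0.0941×144.84 + 0.1257×83.77 + 0.2060×93.86 + 0.1211×65.76 + 0.1632×32.49 + 0.1609×19.91 = 73.5117 per 1,000.
Querova: 0.1291×135.23 + 0.0941×162.70 + 0.1257×150.17 + 0.2060×116.01 + 0.1211×79.60 + 0.1632×45.73 + 0.1609×21.48 = 96.0894 per 1,000.
Difference = 73.5117 − 96.0894 = -22.5777.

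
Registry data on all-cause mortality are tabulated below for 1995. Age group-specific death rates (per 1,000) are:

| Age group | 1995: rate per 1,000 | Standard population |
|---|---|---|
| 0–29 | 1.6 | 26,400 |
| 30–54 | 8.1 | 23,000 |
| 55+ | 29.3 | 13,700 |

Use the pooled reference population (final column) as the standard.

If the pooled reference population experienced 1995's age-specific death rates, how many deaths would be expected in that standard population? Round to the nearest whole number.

Expected deaths = Σ (standard pop × age-specific rate ÷ 1,000)
= 26,400×1.6/1,000 + 23,000×8.1/1,000 + 13,700×29.3/1,000
= 42.24 + 186.30 + 401.41 = 629.95.

630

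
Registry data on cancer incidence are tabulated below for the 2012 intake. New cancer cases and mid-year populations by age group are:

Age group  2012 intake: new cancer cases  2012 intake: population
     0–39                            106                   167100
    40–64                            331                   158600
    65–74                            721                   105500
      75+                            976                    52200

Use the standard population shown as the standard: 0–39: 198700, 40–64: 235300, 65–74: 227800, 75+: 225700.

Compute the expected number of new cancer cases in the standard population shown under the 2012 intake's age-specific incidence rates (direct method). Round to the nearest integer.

6394

Age-specific rates per 100000 for the 2012 intake: 63.44, 208.70, 683.41, 1869.73.
Expected new cancer cases = Σ (standard pop × age-specific rate ÷ 100000)
= 198700×63.44/100000 + 235300×208.70/100000 + 227800×683.41/100000 + 225700×1869.73/100000
= 126.05 + 491.07 + 1556.81 + 4219.98 = 6393.92.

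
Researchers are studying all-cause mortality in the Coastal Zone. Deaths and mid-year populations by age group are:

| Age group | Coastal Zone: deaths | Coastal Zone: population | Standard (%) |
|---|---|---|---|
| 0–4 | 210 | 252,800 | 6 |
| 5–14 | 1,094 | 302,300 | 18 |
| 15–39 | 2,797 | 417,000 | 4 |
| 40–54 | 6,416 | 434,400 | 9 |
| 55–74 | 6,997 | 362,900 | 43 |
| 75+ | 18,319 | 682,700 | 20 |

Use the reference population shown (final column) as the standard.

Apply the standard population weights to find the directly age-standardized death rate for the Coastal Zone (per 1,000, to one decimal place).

16.0

Age-specific rates per 1,000 for the Coastal Zone: 0.831, 3.619, 6.707, 14.770, 19.281, 26.833.
Standard weights: 0.06, 0.18, 0.04, 0.09, 0.43, 0.20.
Standardized rate: 0.0600×0.831 + 0.1800×3.619 + 0.0400×6.707 + 0.0900×14.770 + 0.4300×19.281 + 0.2000×26.833 = 15.9562 per 1,000.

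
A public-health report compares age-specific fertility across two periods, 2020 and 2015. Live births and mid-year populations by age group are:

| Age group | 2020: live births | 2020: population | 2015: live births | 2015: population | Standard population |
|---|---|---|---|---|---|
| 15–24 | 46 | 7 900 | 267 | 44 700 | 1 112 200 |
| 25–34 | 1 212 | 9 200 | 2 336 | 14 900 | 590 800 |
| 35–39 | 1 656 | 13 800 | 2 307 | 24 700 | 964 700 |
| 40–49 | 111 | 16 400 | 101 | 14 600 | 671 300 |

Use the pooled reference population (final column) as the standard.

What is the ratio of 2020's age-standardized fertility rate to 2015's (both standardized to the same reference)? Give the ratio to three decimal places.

1.055

Age-specific rates per 1 000 for 2020: 5.823, 131.739, 120.000, 6.768.
For 2015: 5.973, 156.779, 93.401, 6.918.
Standard total = 3 339 000; weights = 0.3331, 0.1769, 0.2889, 0.2010.
2020: 0.3331×5.823 + 0.1769×131.739 + 0.2889×120.000 + 0.2010×6.768 = 61.2804 per 1 000.
2015: 0.3331×5.973 + 0.1769×156.779 + 0.2889×93.401 + 0.2010×6.918 = 58.1060 per 1 000.
Ratio = 61.2804 ÷ 58.1060 = 1.05463.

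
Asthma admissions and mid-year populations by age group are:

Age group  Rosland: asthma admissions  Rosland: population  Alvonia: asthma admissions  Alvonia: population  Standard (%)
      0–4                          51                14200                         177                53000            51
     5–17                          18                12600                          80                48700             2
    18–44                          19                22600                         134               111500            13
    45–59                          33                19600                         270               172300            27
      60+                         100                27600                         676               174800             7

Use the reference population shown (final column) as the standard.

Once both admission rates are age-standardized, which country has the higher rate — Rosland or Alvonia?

Age-specific rates per 10000 for Rosland: 35.92, 14.29, 8.41, 16.84, 36.23.
For Alvonia: 33.40, 16.43, 12.02, 15.67, 38.67.
Standard weights: 0.51, 0.02, 0.13, 0.27, 0.07.
Rosland: 0.5100×35.92 + 0.0200×14.29 + 0.1300×8.41 + 0.2700×16.84 + 0.0700×36.23 = 26.7777 per 10000.
Alvonia: 0.5100×33.40 + 0.0200×16.43 + 0.1300×12.02 + 0.2700×15.67 + 0.0700×38.67 = 25.8610 per 10000.
The crude rates (22.88 vs 23.86) would put Alvonia higher, but that reflects its age composition; once standardized to a common age structure, Rosland has the higher underlying rate.

Rosland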